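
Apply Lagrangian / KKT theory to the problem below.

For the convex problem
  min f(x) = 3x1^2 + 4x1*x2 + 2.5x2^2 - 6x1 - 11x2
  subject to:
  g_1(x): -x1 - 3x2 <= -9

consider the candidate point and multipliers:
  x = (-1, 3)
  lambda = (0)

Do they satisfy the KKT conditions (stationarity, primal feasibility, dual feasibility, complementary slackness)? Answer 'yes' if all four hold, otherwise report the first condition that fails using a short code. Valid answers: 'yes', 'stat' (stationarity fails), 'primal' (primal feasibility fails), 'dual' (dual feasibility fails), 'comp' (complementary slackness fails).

Gradient of f: grad f(x) = Q x + c = (0, 0)
Constraint values g_i(x) = a_i^T x - b_i:
  g_1((-1, 3)) = 1
Stationarity residual: grad f(x) + sum_i lambda_i a_i = (0, 0)
  -> stationarity OK
Primal feasibility (all g_i <= 0): FAILS
Dual feasibility (all lambda_i >= 0): OK
Complementary slackness (lambda_i * g_i(x) = 0 for all i): OK

Verdict: the first failing condition is primal_feasibility -> primal.

primal


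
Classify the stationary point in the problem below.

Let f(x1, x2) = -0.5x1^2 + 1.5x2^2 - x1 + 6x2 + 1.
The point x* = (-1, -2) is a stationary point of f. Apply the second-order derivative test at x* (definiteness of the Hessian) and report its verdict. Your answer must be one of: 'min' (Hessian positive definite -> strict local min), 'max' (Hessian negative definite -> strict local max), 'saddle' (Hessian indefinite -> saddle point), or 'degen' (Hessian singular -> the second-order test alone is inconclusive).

Compute the Hessian H = grad^2 f:
  H = [[-1, 0], [0, 3]]
Verify stationarity: grad f(x*) = H x* + g = (0, 0).
Eigenvalues of H: -1, 3.
Eigenvalues have mixed signs, so H is indefinite -> x* is a saddle point.

saddle


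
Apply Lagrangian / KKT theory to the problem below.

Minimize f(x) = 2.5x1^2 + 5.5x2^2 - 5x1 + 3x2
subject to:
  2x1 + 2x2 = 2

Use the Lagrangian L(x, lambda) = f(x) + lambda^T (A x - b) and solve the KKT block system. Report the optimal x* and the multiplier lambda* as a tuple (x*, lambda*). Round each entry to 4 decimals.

Form the Lagrangian:
  L(x, lambda) = (1/2) x^T Q x + c^T x + lambda^T (A x - b)
Stationarity (grad_x L = 0): Q x + c + A^T lambda = 0.
Primal feasibility: A x = b.

This gives the KKT block system:
  [ Q   A^T ] [ x     ]   [-c ]
  [ A    0  ] [ lambda ] = [ b ]

Solving the linear system:
  x*      = (1.1875, -0.1875)
  lambda* = (-0.4688)
  f(x*)   = -2.7812

x* = (1.1875, -0.1875), lambda* = (-0.4688)


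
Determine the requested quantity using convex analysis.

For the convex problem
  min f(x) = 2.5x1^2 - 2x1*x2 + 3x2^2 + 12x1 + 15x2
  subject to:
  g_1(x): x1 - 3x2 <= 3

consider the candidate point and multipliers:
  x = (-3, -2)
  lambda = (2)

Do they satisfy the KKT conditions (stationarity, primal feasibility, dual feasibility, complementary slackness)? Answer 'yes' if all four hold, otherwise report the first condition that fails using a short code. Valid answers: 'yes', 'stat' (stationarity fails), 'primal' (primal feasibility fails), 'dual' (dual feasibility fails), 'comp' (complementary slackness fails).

Gradient of f: grad f(x) = Q x + c = (1, 9)
Constraint values g_i(x) = a_i^T x - b_i:
  g_1((-3, -2)) = 0
Stationarity residual: grad f(x) + sum_i lambda_i a_i = (3, 3)
  -> stationarity FAILS
Primal feasibility (all g_i <= 0): OK
Dual feasibility (all lambda_i >= 0): OK
Complementary slackness (lambda_i * g_i(x) = 0 for all i): OK

Verdict: the first failing condition is stationarity -> stat.

stat


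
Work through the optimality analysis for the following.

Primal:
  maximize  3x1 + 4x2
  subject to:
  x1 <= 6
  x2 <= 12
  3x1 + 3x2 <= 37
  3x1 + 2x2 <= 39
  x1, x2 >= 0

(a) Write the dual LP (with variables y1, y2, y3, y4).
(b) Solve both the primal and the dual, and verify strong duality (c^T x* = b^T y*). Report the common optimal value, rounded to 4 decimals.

The standard primal-dual pair for 'max c^T x s.t. A x <= b, x >= 0' is:
  Dual:  min b^T y  s.t.  A^T y >= c,  y >= 0.

So the dual LP is:
  minimize  6y1 + 12y2 + 37y3 + 39y4
  subject to:
    y1 + 3y3 + 3y4 >= 3
    y2 + 3y3 + 2y4 >= 4
    y1, y2, y3, y4 >= 0

Solving the primal: x* = (0.3333, 12).
  primal value c^T x* = 49.
Solving the dual: y* = (0, 1, 1, 0).
  dual value b^T y* = 49.
Strong duality: c^T x* = b^T y*. Confirmed.

49


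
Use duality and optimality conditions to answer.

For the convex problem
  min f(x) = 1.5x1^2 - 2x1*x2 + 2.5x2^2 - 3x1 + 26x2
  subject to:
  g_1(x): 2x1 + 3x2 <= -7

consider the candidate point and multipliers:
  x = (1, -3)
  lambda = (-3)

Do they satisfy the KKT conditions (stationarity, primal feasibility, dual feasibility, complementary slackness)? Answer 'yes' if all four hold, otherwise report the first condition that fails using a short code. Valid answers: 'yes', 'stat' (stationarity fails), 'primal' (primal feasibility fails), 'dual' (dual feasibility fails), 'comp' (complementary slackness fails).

Gradient of f: grad f(x) = Q x + c = (6, 9)
Constraint values g_i(x) = a_i^T x - b_i:
  g_1((1, -3)) = 0
Stationarity residual: grad f(x) + sum_i lambda_i a_i = (0, 0)
  -> stationarity OK
Primal feasibility (all g_i <= 0): OK
Dual feasibility (all lambda_i >= 0): FAILS
Complementary slackness (lambda_i * g_i(x) = 0 for all i): OK

Verdict: the first failing condition is dual_feasibility -> dual.

dual


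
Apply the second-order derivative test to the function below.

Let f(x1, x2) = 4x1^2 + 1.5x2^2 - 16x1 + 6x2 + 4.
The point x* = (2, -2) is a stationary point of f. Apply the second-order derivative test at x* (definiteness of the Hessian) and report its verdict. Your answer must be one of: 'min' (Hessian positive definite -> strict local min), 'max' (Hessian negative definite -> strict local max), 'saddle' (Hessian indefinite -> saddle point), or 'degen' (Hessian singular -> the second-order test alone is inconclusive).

Compute the Hessian H = grad^2 f:
  H = [[8, 0], [0, 3]]
Verify stationarity: grad f(x*) = H x* + g = (0, 0).
Eigenvalues of H: 3, 8.
Both eigenvalues > 0, so H is positive definite -> x* is a strict local min.

min


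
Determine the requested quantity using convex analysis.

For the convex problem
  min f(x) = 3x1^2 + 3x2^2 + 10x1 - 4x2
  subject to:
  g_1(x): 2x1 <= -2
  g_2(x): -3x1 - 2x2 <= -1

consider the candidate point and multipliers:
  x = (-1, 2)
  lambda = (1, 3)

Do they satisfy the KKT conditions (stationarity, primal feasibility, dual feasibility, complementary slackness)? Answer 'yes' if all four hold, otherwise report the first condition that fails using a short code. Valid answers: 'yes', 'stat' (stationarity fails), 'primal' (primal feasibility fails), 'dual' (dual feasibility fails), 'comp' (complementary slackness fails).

Gradient of f: grad f(x) = Q x + c = (4, 8)
Constraint values g_i(x) = a_i^T x - b_i:
  g_1((-1, 2)) = 0
  g_2((-1, 2)) = 0
Stationarity residual: grad f(x) + sum_i lambda_i a_i = (-3, 2)
  -> stationarity FAILS
Primal feasibility (all g_i <= 0): OK
Dual feasibility (all lambda_i >= 0): OK
Complementary slackness (lambda_i * g_i(x) = 0 for all i): OK

Verdict: the first failing condition is stationarity -> stat.

stat


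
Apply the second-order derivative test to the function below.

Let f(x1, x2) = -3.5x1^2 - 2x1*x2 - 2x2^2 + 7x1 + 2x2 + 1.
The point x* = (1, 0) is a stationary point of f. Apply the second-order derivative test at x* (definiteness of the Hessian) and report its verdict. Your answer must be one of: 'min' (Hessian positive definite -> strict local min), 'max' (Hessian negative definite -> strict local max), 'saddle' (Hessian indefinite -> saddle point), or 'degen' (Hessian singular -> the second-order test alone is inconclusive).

Compute the Hessian H = grad^2 f:
  H = [[-7, -2], [-2, -4]]
Verify stationarity: grad f(x*) = H x* + g = (0, 0).
Eigenvalues of H: -8, -3.
Both eigenvalues < 0, so H is negative definite -> x* is a strict local max.

max


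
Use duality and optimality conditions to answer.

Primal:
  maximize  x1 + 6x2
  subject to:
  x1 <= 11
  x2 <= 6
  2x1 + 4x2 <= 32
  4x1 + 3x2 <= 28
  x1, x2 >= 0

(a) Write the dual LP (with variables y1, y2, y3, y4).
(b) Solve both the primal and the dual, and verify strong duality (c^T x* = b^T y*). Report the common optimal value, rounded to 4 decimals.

The standard primal-dual pair for 'max c^T x s.t. A x <= b, x >= 0' is:
  Dual:  min b^T y  s.t.  A^T y >= c,  y >= 0.

So the dual LP is:
  minimize  11y1 + 6y2 + 32y3 + 28y4
  subject to:
    y1 + 2y3 + 4y4 >= 1
    y2 + 4y3 + 3y4 >= 6
    y1, y2, y3, y4 >= 0

Solving the primal: x* = (2.5, 6).
  primal value c^T x* = 38.5.
Solving the dual: y* = (0, 5.25, 0, 0.25).
  dual value b^T y* = 38.5.
Strong duality: c^T x* = b^T y*. Confirmed.

38.5


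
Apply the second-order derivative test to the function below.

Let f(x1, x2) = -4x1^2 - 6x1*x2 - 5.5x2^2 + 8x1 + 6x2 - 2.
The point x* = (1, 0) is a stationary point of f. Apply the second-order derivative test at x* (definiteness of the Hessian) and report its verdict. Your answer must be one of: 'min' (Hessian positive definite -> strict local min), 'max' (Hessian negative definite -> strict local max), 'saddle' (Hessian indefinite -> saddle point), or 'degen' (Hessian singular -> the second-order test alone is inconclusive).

Compute the Hessian H = grad^2 f:
  H = [[-8, -6], [-6, -11]]
Verify stationarity: grad f(x*) = H x* + g = (0, 0).
Eigenvalues of H: -15.6847, -3.3153.
Both eigenvalues < 0, so H is negative definite -> x* is a strict local max.

max


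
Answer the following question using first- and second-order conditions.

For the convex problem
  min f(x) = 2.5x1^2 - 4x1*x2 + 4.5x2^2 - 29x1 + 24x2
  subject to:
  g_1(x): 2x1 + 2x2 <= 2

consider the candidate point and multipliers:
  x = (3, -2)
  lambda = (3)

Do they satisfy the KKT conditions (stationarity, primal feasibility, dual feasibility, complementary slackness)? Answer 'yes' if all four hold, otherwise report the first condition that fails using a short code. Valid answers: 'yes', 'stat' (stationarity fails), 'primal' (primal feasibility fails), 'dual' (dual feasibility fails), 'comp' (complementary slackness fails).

Gradient of f: grad f(x) = Q x + c = (-6, -6)
Constraint values g_i(x) = a_i^T x - b_i:
  g_1((3, -2)) = 0
Stationarity residual: grad f(x) + sum_i lambda_i a_i = (0, 0)
  -> stationarity OK
Primal feasibility (all g_i <= 0): OK
Dual feasibility (all lambda_i >= 0): OK
Complementary slackness (lambda_i * g_i(x) = 0 for all i): OK

Verdict: yes, KKT holds.

yes


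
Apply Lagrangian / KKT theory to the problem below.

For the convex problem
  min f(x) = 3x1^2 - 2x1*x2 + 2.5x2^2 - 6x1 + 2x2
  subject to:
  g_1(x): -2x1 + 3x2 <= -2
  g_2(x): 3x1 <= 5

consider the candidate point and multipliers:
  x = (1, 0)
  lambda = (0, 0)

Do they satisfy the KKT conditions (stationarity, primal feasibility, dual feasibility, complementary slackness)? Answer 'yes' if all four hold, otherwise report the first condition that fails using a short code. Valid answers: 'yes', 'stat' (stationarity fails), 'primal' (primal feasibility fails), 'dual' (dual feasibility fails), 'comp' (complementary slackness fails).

Gradient of f: grad f(x) = Q x + c = (0, 0)
Constraint values g_i(x) = a_i^T x - b_i:
  g_1((1, 0)) = 0
  g_2((1, 0)) = -2
Stationarity residual: grad f(x) + sum_i lambda_i a_i = (0, 0)
  -> stationarity OK
Primal feasibility (all g_i <= 0): OK
Dual feasibility (all lambda_i >= 0): OK
Complementary slackness (lambda_i * g_i(x) = 0 for all i): OK

Verdict: yes, KKT holds.

yes


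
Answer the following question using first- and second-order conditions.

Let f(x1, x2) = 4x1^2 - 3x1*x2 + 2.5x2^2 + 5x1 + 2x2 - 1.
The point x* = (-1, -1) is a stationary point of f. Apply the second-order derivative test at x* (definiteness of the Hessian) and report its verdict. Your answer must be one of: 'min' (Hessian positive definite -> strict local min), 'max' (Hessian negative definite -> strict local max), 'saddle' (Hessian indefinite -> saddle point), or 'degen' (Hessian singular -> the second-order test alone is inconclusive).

Compute the Hessian H = grad^2 f:
  H = [[8, -3], [-3, 5]]
Verify stationarity: grad f(x*) = H x* + g = (0, 0).
Eigenvalues of H: 3.1459, 9.8541.
Both eigenvalues > 0, so H is positive definite -> x* is a strict local min.

min


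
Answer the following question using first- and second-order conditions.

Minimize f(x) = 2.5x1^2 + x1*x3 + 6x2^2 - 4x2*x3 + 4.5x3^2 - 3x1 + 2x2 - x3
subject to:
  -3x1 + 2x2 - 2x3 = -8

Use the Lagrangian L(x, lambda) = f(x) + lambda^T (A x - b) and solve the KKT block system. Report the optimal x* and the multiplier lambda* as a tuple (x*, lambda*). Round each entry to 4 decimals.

Form the Lagrangian:
  L(x, lambda) = (1/2) x^T Q x + c^T x + lambda^T (A x - b)
Stationarity (grad_x L = 0): Q x + c + A^T lambda = 0.
Primal feasibility: A x = b.

This gives the KKT block system:
  [ Q   A^T ] [ x     ]   [-c ]
  [ A    0  ] [ lambda ] = [ b ]

Solving the linear system:
  x*      = (2.1579, -0.5364, 0.2267)
  lambda* = (2.6721)
  f(x*)   = 6.8016

x* = (2.1579, -0.5364, 0.2267), lambda* = (2.6721)


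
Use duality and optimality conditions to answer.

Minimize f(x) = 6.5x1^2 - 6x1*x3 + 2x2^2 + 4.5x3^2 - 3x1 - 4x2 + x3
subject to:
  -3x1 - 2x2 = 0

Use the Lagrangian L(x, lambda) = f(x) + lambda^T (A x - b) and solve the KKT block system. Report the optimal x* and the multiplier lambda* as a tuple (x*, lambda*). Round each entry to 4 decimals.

Form the Lagrangian:
  L(x, lambda) = (1/2) x^T Q x + c^T x + lambda^T (A x - b)
Stationarity (grad_x L = 0): Q x + c + A^T lambda = 0.
Primal feasibility: A x = b.

This gives the KKT block system:
  [ Q   A^T ] [ x     ]   [-c ]
  [ A    0  ] [ lambda ] = [ b ]

Solving the linear system:
  x*      = (-0.2037, 0.3056, -0.2469)
  lambda* = (-1.3889)
  f(x*)   = -0.429

x* = (-0.2037, 0.3056, -0.2469), lambda* = (-1.3889)


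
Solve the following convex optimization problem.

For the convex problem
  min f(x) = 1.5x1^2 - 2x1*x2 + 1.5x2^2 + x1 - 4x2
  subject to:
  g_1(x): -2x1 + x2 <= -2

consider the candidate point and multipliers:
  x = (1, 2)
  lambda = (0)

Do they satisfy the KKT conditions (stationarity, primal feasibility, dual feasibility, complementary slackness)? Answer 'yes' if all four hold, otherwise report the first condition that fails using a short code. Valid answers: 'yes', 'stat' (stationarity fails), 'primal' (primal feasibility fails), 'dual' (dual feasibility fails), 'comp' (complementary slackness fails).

Gradient of f: grad f(x) = Q x + c = (0, 0)
Constraint values g_i(x) = a_i^T x - b_i:
  g_1((1, 2)) = 2
Stationarity residual: grad f(x) + sum_i lambda_i a_i = (0, 0)
  -> stationarity OK
Primal feasibility (all g_i <= 0): FAILS
Dual feasibility (all lambda_i >= 0): OK
Complementary slackness (lambda_i * g_i(x) = 0 for all i): OK

Verdict: the first failing condition is primal_feasibility -> primal.

primal


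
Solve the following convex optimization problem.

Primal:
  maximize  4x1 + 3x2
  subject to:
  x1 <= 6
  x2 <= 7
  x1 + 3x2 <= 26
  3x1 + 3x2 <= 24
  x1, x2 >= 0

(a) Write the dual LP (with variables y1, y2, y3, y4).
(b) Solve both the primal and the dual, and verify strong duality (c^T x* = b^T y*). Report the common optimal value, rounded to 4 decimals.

The standard primal-dual pair for 'max c^T x s.t. A x <= b, x >= 0' is:
  Dual:  min b^T y  s.t.  A^T y >= c,  y >= 0.

So the dual LP is:
  minimize  6y1 + 7y2 + 26y3 + 24y4
  subject to:
    y1 + y3 + 3y4 >= 4
    y2 + 3y3 + 3y4 >= 3
    y1, y2, y3, y4 >= 0

Solving the primal: x* = (6, 2).
  primal value c^T x* = 30.
Solving the dual: y* = (1, 0, 0, 1).
  dual value b^T y* = 30.
Strong duality: c^T x* = b^T y*. Confirmed.

30


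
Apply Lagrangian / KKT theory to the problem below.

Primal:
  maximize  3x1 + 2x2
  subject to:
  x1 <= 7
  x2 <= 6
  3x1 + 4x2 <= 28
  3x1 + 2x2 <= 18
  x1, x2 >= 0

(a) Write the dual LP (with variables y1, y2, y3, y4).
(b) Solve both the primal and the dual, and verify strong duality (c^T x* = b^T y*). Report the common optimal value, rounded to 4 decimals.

The standard primal-dual pair for 'max c^T x s.t. A x <= b, x >= 0' is:
  Dual:  min b^T y  s.t.  A^T y >= c,  y >= 0.

So the dual LP is:
  minimize  7y1 + 6y2 + 28y3 + 18y4
  subject to:
    y1 + 3y3 + 3y4 >= 3
    y2 + 4y3 + 2y4 >= 2
    y1, y2, y3, y4 >= 0

Solving the primal: x* = (6, 0).
  primal value c^T x* = 18.
Solving the dual: y* = (0, 0, 0, 1).
  dual value b^T y* = 18.
Strong duality: c^T x* = b^T y*. Confirmed.

18


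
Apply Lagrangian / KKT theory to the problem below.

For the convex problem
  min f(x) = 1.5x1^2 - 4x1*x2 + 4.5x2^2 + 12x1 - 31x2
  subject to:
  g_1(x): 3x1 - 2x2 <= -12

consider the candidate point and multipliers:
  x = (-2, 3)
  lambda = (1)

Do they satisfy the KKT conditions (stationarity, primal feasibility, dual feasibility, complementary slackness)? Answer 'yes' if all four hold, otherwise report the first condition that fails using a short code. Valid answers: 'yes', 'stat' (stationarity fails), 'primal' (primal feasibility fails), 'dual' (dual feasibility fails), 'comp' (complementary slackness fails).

Gradient of f: grad f(x) = Q x + c = (-6, 4)
Constraint values g_i(x) = a_i^T x - b_i:
  g_1((-2, 3)) = 0
Stationarity residual: grad f(x) + sum_i lambda_i a_i = (-3, 2)
  -> stationarity FAILS
Primal feasibility (all g_i <= 0): OK
Dual feasibility (all lambda_i >= 0): OK
Complementary slackness (lambda_i * g_i(x) = 0 for all i): OK

Verdict: the first failing condition is stationarity -> stat.

stat


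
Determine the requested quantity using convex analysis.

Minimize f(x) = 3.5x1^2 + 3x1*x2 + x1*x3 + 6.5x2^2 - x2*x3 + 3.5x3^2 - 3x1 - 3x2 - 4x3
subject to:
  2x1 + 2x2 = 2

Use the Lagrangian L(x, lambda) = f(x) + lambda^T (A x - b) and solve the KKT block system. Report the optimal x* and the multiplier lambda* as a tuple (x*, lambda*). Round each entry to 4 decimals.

Form the Lagrangian:
  L(x, lambda) = (1/2) x^T Q x + c^T x + lambda^T (A x - b)
Stationarity (grad_x L = 0): Q x + c + A^T lambda = 0.
Primal feasibility: A x = b.

This gives the KKT block system:
  [ Q   A^T ] [ x     ]   [-c ]
  [ A    0  ] [ lambda ] = [ b ]

Solving the linear system:
  x*      = (0.6383, 0.3617, 0.5319)
  lambda* = (-1.5426)
  f(x*)   = -1.0213

x* = (0.6383, 0.3617, 0.5319), lambda* = (-1.5426)


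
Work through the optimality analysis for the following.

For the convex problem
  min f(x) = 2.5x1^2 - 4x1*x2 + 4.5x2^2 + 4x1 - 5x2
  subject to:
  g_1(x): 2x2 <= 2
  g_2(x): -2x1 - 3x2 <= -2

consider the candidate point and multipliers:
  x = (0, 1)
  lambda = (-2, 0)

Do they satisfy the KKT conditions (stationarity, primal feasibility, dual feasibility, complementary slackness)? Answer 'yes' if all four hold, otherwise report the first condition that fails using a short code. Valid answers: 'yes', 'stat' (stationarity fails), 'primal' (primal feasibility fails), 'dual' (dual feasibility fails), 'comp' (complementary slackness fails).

Gradient of f: grad f(x) = Q x + c = (0, 4)
Constraint values g_i(x) = a_i^T x - b_i:
  g_1((0, 1)) = 0
  g_2((0, 1)) = -1
Stationarity residual: grad f(x) + sum_i lambda_i a_i = (0, 0)
  -> stationarity OK
Primal feasibility (all g_i <= 0): OK
Dual feasibility (all lambda_i >= 0): FAILS
Complementary slackness (lambda_i * g_i(x) = 0 for all i): OK

Verdict: the first failing condition is dual_feasibility -> dual.

dual


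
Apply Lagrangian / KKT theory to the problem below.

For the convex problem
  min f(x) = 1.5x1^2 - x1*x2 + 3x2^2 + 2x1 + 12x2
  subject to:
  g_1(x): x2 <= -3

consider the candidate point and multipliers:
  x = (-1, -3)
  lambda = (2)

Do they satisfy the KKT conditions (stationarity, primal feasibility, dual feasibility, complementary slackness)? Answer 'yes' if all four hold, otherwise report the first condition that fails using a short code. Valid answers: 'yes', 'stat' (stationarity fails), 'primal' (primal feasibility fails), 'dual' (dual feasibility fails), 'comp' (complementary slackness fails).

Gradient of f: grad f(x) = Q x + c = (2, -5)
Constraint values g_i(x) = a_i^T x - b_i:
  g_1((-1, -3)) = 0
Stationarity residual: grad f(x) + sum_i lambda_i a_i = (2, -3)
  -> stationarity FAILS
Primal feasibility (all g_i <= 0): OK
Dual feasibility (all lambda_i >= 0): OK
Complementary slackness (lambda_i * g_i(x) = 0 for all i): OK

Verdict: the first failing condition is stationarity -> stat.

stat


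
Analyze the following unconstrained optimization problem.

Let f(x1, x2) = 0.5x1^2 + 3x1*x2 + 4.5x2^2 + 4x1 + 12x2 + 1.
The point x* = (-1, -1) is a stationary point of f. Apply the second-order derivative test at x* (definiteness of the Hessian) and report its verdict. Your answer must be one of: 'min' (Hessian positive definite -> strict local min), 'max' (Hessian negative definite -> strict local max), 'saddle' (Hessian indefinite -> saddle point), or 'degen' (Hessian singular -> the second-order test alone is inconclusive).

Compute the Hessian H = grad^2 f:
  H = [[1, 3], [3, 9]]
Verify stationarity: grad f(x*) = H x* + g = (0, 0).
Eigenvalues of H: 0, 10.
H has a zero eigenvalue (singular; positive semidefinite but not definite), so H is neither positive definite, negative definite, nor indefinite. The second-order test alone is inconclusive -> degen.
(Indeed, f is constant along the null direction of H through x*, so x* is not a strict local extremum.)

degen


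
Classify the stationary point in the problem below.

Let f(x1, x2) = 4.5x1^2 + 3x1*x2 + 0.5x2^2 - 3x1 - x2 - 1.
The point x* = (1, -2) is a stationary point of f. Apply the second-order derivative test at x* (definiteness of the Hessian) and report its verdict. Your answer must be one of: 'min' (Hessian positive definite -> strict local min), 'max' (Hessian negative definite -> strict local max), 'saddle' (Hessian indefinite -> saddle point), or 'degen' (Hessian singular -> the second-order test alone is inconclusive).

Compute the Hessian H = grad^2 f:
  H = [[9, 3], [3, 1]]
Verify stationarity: grad f(x*) = H x* + g = (0, 0).
Eigenvalues of H: 0, 10.
H has a zero eigenvalue (singular; positive semidefinite but not definite), so H is neither positive definite, negative definite, nor indefinite. The second-order test alone is inconclusive -> degen.
(Indeed, f is constant along the null direction of H through x*, so x* is not a strict local extremum.)

degen


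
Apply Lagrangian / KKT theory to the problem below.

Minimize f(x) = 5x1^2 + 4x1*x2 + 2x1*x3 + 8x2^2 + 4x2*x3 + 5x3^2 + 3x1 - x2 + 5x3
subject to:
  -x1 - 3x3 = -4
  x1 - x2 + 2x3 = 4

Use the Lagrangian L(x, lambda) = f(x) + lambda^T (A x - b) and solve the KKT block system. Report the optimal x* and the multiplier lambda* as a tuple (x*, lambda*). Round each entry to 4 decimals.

Form the Lagrangian:
  L(x, lambda) = (1/2) x^T Q x + c^T x + lambda^T (A x - b)
Stationarity (grad_x L = 0): Q x + c + A^T lambda = 0.
Primal feasibility: A x = b.

This gives the KKT block system:
  [ Q   A^T ] [ x     ]   [-c ]
  [ A    0  ] [ lambda ] = [ b ]

Solving the linear system:
  x*      = (0.725, -1.0917, 1.0917)
  lambda* = (-3.1333, -11.2)
  f(x*)   = 20.4958

x* = (0.725, -1.0917, 1.0917), lambda* = (-3.1333, -11.2)


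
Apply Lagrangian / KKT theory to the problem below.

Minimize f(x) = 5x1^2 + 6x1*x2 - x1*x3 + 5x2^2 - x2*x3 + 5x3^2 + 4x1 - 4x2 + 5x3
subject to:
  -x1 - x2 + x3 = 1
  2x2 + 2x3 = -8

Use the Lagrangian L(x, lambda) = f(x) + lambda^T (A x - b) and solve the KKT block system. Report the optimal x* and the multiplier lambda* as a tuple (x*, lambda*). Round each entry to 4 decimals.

Form the Lagrangian:
  L(x, lambda) = (1/2) x^T Q x + c^T x + lambda^T (A x - b)
Stationarity (grad_x L = 0): Q x + c + A^T lambda = 0.
Primal feasibility: A x = b.

This gives the KKT block system:
  [ Q   A^T ] [ x     ]   [-c ]
  [ A    0  ] [ lambda ] = [ b ]

Solving the linear system:
  x*      = (-0.0588, -2.4706, -1.5294)
  lambda* = (-9.8824, 8.8235)
  f(x*)   = 41.2353

x* = (-0.0588, -2.4706, -1.5294), lambda* = (-9.8824, 8.8235)


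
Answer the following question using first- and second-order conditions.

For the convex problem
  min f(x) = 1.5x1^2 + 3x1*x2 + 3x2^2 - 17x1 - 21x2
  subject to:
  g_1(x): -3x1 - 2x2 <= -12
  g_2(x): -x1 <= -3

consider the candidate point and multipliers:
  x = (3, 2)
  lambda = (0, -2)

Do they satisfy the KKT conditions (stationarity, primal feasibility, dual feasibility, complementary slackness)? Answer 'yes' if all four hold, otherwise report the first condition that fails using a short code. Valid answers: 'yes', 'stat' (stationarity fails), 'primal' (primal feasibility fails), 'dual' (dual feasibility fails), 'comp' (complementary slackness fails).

Gradient of f: grad f(x) = Q x + c = (-2, 0)
Constraint values g_i(x) = a_i^T x - b_i:
  g_1((3, 2)) = -1
  g_2((3, 2)) = 0
Stationarity residual: grad f(x) + sum_i lambda_i a_i = (0, 0)
  -> stationarity OK
Primal feasibility (all g_i <= 0): OK
Dual feasibility (all lambda_i >= 0): FAILS
Complementary slackness (lambda_i * g_i(x) = 0 for all i): OK

Verdict: the first failing condition is dual_feasibility -> dual.

dual


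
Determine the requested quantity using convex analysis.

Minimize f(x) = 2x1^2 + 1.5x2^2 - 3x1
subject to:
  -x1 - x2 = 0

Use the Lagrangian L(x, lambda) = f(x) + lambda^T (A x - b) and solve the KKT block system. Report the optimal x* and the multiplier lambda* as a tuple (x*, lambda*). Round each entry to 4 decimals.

Form the Lagrangian:
  L(x, lambda) = (1/2) x^T Q x + c^T x + lambda^T (A x - b)
Stationarity (grad_x L = 0): Q x + c + A^T lambda = 0.
Primal feasibility: A x = b.

This gives the KKT block system:
  [ Q   A^T ] [ x     ]   [-c ]
  [ A    0  ] [ lambda ] = [ b ]

Solving the linear system:
  x*      = (0.4286, -0.4286)
  lambda* = (-1.2857)
  f(x*)   = -0.6429

x* = (0.4286, -0.4286), lambda* = (-1.2857)


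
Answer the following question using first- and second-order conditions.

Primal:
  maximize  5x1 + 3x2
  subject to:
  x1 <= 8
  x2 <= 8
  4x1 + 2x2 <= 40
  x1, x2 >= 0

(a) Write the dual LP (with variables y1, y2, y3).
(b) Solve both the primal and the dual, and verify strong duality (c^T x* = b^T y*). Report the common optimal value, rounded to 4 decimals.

The standard primal-dual pair for 'max c^T x s.t. A x <= b, x >= 0' is:
  Dual:  min b^T y  s.t.  A^T y >= c,  y >= 0.

So the dual LP is:
  minimize  8y1 + 8y2 + 40y3
  subject to:
    y1 + 4y3 >= 5
    y2 + 2y3 >= 3
    y1, y2, y3 >= 0

Solving the primal: x* = (6, 8).
  primal value c^T x* = 54.
Solving the dual: y* = (0, 0.5, 1.25).
  dual value b^T y* = 54.
Strong duality: c^T x* = b^T y*. Confirmed.

54


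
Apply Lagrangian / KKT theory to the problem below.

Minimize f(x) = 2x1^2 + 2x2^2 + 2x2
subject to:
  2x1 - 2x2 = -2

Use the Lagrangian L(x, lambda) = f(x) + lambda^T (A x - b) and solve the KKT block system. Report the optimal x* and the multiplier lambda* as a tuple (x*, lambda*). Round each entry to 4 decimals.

Form the Lagrangian:
  L(x, lambda) = (1/2) x^T Q x + c^T x + lambda^T (A x - b)
Stationarity (grad_x L = 0): Q x + c + A^T lambda = 0.
Primal feasibility: A x = b.

This gives the KKT block system:
  [ Q   A^T ] [ x     ]   [-c ]
  [ A    0  ] [ lambda ] = [ b ]

Solving the linear system:
  x*      = (-0.75, 0.25)
  lambda* = (1.5)
  f(x*)   = 1.75

x* = (-0.75, 0.25), lambda* = (1.5)


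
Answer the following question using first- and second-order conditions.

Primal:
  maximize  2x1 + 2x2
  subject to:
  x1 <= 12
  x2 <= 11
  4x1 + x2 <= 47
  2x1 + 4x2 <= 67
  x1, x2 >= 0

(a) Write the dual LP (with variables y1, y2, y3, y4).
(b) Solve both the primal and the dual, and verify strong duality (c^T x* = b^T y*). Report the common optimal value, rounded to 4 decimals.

The standard primal-dual pair for 'max c^T x s.t. A x <= b, x >= 0' is:
  Dual:  min b^T y  s.t.  A^T y >= c,  y >= 0.

So the dual LP is:
  minimize  12y1 + 11y2 + 47y3 + 67y4
  subject to:
    y1 + 4y3 + 2y4 >= 2
    y2 + y3 + 4y4 >= 2
    y1, y2, y3, y4 >= 0

Solving the primal: x* = (9, 11).
  primal value c^T x* = 40.
Solving the dual: y* = (0, 1.5, 0.5, 0).
  dual value b^T y* = 40.
Strong duality: c^T x* = b^T y*. Confirmed.

40


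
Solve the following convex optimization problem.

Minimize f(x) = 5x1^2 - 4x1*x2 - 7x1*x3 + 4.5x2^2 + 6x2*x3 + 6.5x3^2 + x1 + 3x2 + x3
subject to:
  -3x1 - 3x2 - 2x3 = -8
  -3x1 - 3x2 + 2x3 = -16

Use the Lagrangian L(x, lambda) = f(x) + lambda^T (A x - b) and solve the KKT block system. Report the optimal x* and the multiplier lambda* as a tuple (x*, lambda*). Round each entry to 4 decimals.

Form the Lagrangian:
  L(x, lambda) = (1/2) x^T Q x + c^T x + lambda^T (A x - b)
Stationarity (grad_x L = 0): Q x + c + A^T lambda = 0.
Primal feasibility: A x = b.

This gives the KKT block system:
  [ Q   A^T ] [ x     ]   [-c ]
  [ A    0  ] [ lambda ] = [ b ]

Solving the linear system:
  x*      = (1.037, 2.963, -2)
  lambda* = (-1.3673, 5.8735)
  f(x*)   = 45.4815

x* = (1.037, 2.963, -2), lambda* = (-1.3673, 5.8735)


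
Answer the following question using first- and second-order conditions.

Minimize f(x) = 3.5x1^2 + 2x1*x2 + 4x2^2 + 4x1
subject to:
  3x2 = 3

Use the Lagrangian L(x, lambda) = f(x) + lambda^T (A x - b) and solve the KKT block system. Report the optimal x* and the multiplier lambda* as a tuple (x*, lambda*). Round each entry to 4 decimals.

Form the Lagrangian:
  L(x, lambda) = (1/2) x^T Q x + c^T x + lambda^T (A x - b)
Stationarity (grad_x L = 0): Q x + c + A^T lambda = 0.
Primal feasibility: A x = b.

This gives the KKT block system:
  [ Q   A^T ] [ x     ]   [-c ]
  [ A    0  ] [ lambda ] = [ b ]

Solving the linear system:
  x*      = (-0.8571, 1)
  lambda* = (-2.0952)
  f(x*)   = 1.4286

x* = (-0.8571, 1), lambda* = (-2.0952)


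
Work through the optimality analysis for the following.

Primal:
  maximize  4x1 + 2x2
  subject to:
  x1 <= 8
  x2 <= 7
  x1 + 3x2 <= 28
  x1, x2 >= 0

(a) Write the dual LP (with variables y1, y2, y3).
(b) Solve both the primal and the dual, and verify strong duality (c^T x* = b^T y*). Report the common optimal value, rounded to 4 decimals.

The standard primal-dual pair for 'max c^T x s.t. A x <= b, x >= 0' is:
  Dual:  min b^T y  s.t.  A^T y >= c,  y >= 0.

So the dual LP is:
  minimize  8y1 + 7y2 + 28y3
  subject to:
    y1 + y3 >= 4
    y2 + 3y3 >= 2
    y1, y2, y3 >= 0

Solving the primal: x* = (8, 6.6667).
  primal value c^T x* = 45.3333.
Solving the dual: y* = (3.3333, 0, 0.6667).
  dual value b^T y* = 45.3333.
Strong duality: c^T x* = b^T y*. Confirmed.

45.3333


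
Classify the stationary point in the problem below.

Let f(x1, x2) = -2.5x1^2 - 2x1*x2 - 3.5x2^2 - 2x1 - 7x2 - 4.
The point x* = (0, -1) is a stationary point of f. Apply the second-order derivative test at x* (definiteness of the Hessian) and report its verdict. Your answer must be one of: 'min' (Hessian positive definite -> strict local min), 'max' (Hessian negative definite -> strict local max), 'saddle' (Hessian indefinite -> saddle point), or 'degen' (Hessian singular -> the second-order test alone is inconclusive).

Compute the Hessian H = grad^2 f:
  H = [[-5, -2], [-2, -7]]
Verify stationarity: grad f(x*) = H x* + g = (0, 0).
Eigenvalues of H: -8.2361, -3.7639.
Both eigenvalues < 0, so H is negative definite -> x* is a strict local max.

max


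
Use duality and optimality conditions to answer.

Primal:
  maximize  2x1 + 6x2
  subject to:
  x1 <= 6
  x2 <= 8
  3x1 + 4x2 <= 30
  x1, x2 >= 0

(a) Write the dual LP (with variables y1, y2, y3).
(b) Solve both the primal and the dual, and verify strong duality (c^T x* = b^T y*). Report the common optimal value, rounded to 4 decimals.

The standard primal-dual pair for 'max c^T x s.t. A x <= b, x >= 0' is:
  Dual:  min b^T y  s.t.  A^T y >= c,  y >= 0.

So the dual LP is:
  minimize  6y1 + 8y2 + 30y3
  subject to:
    y1 + 3y3 >= 2
    y2 + 4y3 >= 6
    y1, y2, y3 >= 0

Solving the primal: x* = (0, 7.5).
  primal value c^T x* = 45.
Solving the dual: y* = (0, 0, 1.5).
  dual value b^T y* = 45.
Strong duality: c^T x* = b^T y*. Confirmed.

45


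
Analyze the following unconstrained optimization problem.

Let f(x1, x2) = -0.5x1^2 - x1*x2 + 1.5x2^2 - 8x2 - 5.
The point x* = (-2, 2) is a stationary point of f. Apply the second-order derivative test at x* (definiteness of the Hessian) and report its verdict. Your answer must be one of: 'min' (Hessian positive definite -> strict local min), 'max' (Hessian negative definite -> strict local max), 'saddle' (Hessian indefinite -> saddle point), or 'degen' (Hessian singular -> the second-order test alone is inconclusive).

Compute the Hessian H = grad^2 f:
  H = [[-1, -1], [-1, 3]]
Verify stationarity: grad f(x*) = H x* + g = (0, 0).
Eigenvalues of H: -1.2361, 3.2361.
Eigenvalues have mixed signs, so H is indefinite -> x* is a saddle point.

saddle


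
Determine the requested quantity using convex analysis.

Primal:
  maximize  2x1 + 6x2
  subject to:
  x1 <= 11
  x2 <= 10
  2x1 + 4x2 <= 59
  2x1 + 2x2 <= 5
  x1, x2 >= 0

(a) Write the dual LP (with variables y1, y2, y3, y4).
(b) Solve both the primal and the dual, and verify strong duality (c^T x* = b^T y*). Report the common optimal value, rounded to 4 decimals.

The standard primal-dual pair for 'max c^T x s.t. A x <= b, x >= 0' is:
  Dual:  min b^T y  s.t.  A^T y >= c,  y >= 0.

So the dual LP is:
  minimize  11y1 + 10y2 + 59y3 + 5y4
  subject to:
    y1 + 2y3 + 2y4 >= 2
    y2 + 4y3 + 2y4 >= 6
    y1, y2, y3, y4 >= 0

Solving the primal: x* = (0, 2.5).
  primal value c^T x* = 15.
Solving the dual: y* = (0, 0, 0, 3).
  dual value b^T y* = 15.
Strong duality: c^T x* = b^T y*. Confirmed.

15


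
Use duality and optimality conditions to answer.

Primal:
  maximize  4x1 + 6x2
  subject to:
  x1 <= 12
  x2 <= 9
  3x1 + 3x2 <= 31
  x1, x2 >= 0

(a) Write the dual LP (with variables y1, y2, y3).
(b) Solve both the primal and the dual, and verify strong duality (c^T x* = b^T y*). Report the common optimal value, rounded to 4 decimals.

The standard primal-dual pair for 'max c^T x s.t. A x <= b, x >= 0' is:
  Dual:  min b^T y  s.t.  A^T y >= c,  y >= 0.

So the dual LP is:
  minimize  12y1 + 9y2 + 31y3
  subject to:
    y1 + 3y3 >= 4
    y2 + 3y3 >= 6
    y1, y2, y3 >= 0

Solving the primal: x* = (1.3333, 9).
  primal value c^T x* = 59.3333.
Solving the dual: y* = (0, 2, 1.3333).
  dual value b^T y* = 59.3333.
Strong duality: c^T x* = b^T y*. Confirmed.

59.3333


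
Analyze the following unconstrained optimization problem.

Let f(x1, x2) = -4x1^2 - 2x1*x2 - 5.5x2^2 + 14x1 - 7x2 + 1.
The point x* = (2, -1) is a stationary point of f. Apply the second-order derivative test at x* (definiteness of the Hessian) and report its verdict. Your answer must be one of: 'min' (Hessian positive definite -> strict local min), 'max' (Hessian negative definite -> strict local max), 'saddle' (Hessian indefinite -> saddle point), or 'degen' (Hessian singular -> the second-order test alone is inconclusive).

Compute the Hessian H = grad^2 f:
  H = [[-8, -2], [-2, -11]]
Verify stationarity: grad f(x*) = H x* + g = (0, 0).
Eigenvalues of H: -12, -7.
Both eigenvalues < 0, so H is negative definite -> x* is a strict local max.

max


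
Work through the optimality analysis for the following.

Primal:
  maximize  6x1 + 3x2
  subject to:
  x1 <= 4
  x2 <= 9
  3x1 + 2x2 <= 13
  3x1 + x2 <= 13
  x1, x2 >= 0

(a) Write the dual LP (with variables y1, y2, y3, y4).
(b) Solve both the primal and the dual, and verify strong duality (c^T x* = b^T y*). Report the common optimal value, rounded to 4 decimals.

The standard primal-dual pair for 'max c^T x s.t. A x <= b, x >= 0' is:
  Dual:  min b^T y  s.t.  A^T y >= c,  y >= 0.

So the dual LP is:
  minimize  4y1 + 9y2 + 13y3 + 13y4
  subject to:
    y1 + 3y3 + 3y4 >= 6
    y2 + 2y3 + y4 >= 3
    y1, y2, y3, y4 >= 0

Solving the primal: x* = (4, 0.5).
  primal value c^T x* = 25.5.
Solving the dual: y* = (1.5, 0, 1.5, 0).
  dual value b^T y* = 25.5.
Strong duality: c^T x* = b^T y*. Confirmed.

25.5


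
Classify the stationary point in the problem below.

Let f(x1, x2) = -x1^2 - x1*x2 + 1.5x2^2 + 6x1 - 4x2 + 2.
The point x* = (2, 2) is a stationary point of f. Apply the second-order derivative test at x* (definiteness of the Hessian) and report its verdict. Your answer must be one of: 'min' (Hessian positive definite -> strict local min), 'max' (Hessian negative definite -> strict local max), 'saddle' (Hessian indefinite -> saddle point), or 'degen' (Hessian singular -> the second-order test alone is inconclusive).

Compute the Hessian H = grad^2 f:
  H = [[-2, -1], [-1, 3]]
Verify stationarity: grad f(x*) = H x* + g = (0, 0).
Eigenvalues of H: -2.1926, 3.1926.
Eigenvalues have mixed signs, so H is indefinite -> x* is a saddle point.

saddle


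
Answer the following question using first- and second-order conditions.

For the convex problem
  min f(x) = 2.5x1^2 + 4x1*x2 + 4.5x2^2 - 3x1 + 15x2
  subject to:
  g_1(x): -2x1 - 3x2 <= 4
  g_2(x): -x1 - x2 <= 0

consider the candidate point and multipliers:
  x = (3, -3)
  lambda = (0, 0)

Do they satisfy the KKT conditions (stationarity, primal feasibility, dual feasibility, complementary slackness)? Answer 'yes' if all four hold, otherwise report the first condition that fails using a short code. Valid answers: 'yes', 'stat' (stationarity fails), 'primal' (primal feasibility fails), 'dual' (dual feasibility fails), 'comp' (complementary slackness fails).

Gradient of f: grad f(x) = Q x + c = (0, 0)
Constraint values g_i(x) = a_i^T x - b_i:
  g_1((3, -3)) = -1
  g_2((3, -3)) = 0
Stationarity residual: grad f(x) + sum_i lambda_i a_i = (0, 0)
  -> stationarity OK
Primal feasibility (all g_i <= 0): OK
Dual feasibility (all lambda_i >= 0): OK
Complementary slackness (lambda_i * g_i(x) = 0 for all i): OK

Verdict: yes, KKT holds.

yes


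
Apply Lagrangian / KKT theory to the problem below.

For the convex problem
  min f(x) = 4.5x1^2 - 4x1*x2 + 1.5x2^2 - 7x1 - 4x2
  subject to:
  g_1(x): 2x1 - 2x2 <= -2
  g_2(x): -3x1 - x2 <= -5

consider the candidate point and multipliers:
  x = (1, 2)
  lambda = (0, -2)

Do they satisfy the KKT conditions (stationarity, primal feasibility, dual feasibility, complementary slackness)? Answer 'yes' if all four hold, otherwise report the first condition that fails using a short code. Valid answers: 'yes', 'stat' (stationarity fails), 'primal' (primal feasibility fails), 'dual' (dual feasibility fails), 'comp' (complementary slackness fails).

Gradient of f: grad f(x) = Q x + c = (-6, -2)
Constraint values g_i(x) = a_i^T x - b_i:
  g_1((1, 2)) = 0
  g_2((1, 2)) = 0
Stationarity residual: grad f(x) + sum_i lambda_i a_i = (0, 0)
  -> stationarity OK
Primal feasibility (all g_i <= 0): OK
Dual feasibility (all lambda_i >= 0): FAILS
Complementary slackness (lambda_i * g_i(x) = 0 for all i): OK

Verdict: the first failing condition is dual_feasibility -> dual.

dual


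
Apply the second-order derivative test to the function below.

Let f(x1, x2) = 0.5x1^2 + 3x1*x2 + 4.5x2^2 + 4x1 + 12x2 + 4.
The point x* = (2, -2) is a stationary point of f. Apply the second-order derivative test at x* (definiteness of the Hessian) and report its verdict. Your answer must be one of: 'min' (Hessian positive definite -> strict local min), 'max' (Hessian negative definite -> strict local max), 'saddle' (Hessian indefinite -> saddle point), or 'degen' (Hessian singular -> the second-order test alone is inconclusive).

Compute the Hessian H = grad^2 f:
  H = [[1, 3], [3, 9]]
Verify stationarity: grad f(x*) = H x* + g = (0, 0).
Eigenvalues of H: 0, 10.
H has a zero eigenvalue (singular; positive semidefinite but not definite), so H is neither positive definite, negative definite, nor indefinite. The second-order test alone is inconclusive -> degen.
(Indeed, f is constant along the null direction of H through x*, so x* is not a strict local extremum.)

degen


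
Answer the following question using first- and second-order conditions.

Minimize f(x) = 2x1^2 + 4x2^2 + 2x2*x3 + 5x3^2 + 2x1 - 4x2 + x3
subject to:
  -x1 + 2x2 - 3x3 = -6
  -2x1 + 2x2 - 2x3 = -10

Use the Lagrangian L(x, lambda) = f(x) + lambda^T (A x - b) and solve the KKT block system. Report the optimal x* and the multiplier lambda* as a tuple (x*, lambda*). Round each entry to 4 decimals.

Form the Lagrangian:
  L(x, lambda) = (1/2) x^T Q x + c^T x + lambda^T (A x - b)
Stationarity (grad_x L = 0): Q x + c + A^T lambda = 0.
Primal feasibility: A x = b.

This gives the KKT block system:
  [ Q   A^T ] [ x     ]   [-c ]
  [ A    0  ] [ lambda ] = [ b ]

Solving the linear system:
  x*      = (4.1296, -0.7407, 0.1296)
  lambda* = (-8.8519, 13.6852)
  f(x*)   = 47.5463

x* = (4.1296, -0.7407, 0.1296), lambda* = (-8.8519, 13.6852)
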